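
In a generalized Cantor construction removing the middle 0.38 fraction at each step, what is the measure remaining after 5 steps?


Step 1: At each step, fraction remaining = 1 - 0.38 = 0.62
Step 2: After 5 steps, measure = (0.62)^5
Step 3: Computing the power step by step:
  After step 1: 0.62
  After step 2: 0.3844
  After step 3: 0.238328
  After step 4: 0.147763
  After step 5: 0.091613
Result = 0.091613


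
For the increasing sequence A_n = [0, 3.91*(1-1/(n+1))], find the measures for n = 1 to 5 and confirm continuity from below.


By continuity of measure from below: if A_n increases to A, then m(A_n) -> m(A).
Here A = [0, 3.91], so m(A) = 3.91
Step 1: a_1 = 3.91*(1 - 1/2) = 1.955, m(A_1) = 1.955
Step 2: a_2 = 3.91*(1 - 1/3) = 2.6067, m(A_2) = 2.6067
Step 3: a_3 = 3.91*(1 - 1/4) = 2.9325, m(A_3) = 2.9325
Step 4: a_4 = 3.91*(1 - 1/5) = 3.128, m(A_4) = 3.128
Step 5: a_5 = 3.91*(1 - 1/6) = 3.2583, m(A_5) = 3.2583
Limit: m(A_n) -> m([0,3.91]) = 3.91


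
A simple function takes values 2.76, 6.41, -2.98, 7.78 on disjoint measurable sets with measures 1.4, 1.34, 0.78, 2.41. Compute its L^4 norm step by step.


Step 1: Compute |f_i|^4 for each value:
  |2.76|^4 = 58.02783
  |6.41|^4 = 1688.231962
  |-2.98|^4 = 78.861504
  |7.78|^4 = 3663.687207
Step 2: Multiply by measures and sum:
  58.02783 * 1.4 = 81.238962
  1688.231962 * 1.34 = 2262.230829
  78.861504 * 0.78 = 61.511973
  3663.687207 * 2.41 = 8829.486168
Sum = 81.238962 + 2262.230829 + 61.511973 + 8829.486168 = 11234.467931
Step 3: Take the p-th root:
||f||_4 = (11234.467931)^(1/4) = 10.295279


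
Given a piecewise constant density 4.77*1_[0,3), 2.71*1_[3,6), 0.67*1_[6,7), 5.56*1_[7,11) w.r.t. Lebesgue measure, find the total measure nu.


Integrate each piece of the Radon-Nikodym derivative:
Step 1: integral_0^3 4.77 dx = 4.77*(3-0) = 4.77*3 = 14.31
Step 2: integral_3^6 2.71 dx = 2.71*(6-3) = 2.71*3 = 8.13
Step 3: integral_6^7 0.67 dx = 0.67*(7-6) = 0.67*1 = 0.67
Step 4: integral_7^11 5.56 dx = 5.56*(11-7) = 5.56*4 = 22.24
Total: 14.31 + 8.13 + 0.67 + 22.24 = 45.35


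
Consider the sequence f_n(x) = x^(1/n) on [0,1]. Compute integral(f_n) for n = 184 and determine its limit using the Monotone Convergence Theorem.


At n = 184: f_184(x) = x^(1/184).
Step 1: integral(x^(1/184), 0, 1) = [x^(1/184+1) / (1/184+1)] from 0 to 1
     = 1 / (1/184 + 1) = 1 / ((184+1)/184) = 184/(184+1)
     = 184/185 = 0.994595
Step 2: As n -> infinity, f_n(x) = x^(1/n) -> 1 for x in (0,1], and f_n is increasing in n.
By MCT, lim_n integral(f_n) = integral(lim_n f_n) = integral(1, 0, 1) = 1.
Step 3: Verify convergence: 184/185 = 0.994595 -> 1


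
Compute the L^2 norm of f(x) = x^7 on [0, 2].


Step 1: ||f||_2 = (integral_0^2 |x^7|^2 dx)^(1/2)
     = (integral_0^2 x^14 dx)^(1/2)
Step 2: integral_0^2 x^14 dx = [x^15/(15)] from 0 to 2 = 2^15/15
     = 32768/15 = 2184.533333
Step 3: ||f||_2 = (2184.533333)^(1/2) = 46.738992


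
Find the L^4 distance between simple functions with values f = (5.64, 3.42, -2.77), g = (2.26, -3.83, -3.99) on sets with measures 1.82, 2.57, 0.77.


Step 1: Compute differences f_i - g_i:
  5.64 - 2.26 = 3.38
  3.42 - -3.83 = 7.25
  -2.77 - -3.99 = 1.22
Step 2: Compute |diff|^4 * measure for each set:
  |3.38|^4 * 1.82 = 130.516915 * 1.82 = 237.540786
  |7.25|^4 * 2.57 = 2762.816406 * 2.57 = 7100.438164
  |1.22|^4 * 0.77 = 2.215335 * 0.77 = 1.705808
Step 3: Sum = 7339.684758
Step 4: ||f-g||_4 = (7339.684758)^(1/4) = 9.255915


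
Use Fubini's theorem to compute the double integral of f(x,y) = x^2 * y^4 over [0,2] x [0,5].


By Fubini's theorem, the double integral factors as a product of single integrals:
Step 1: integral_0^2 x^2 dx = [x^3/3] from 0 to 2
     = 2^3/3 = 2.666667
Step 2: integral_0^5 y^4 dy = [y^5/5] from 0 to 5
     = 5^5/5 = 625
Step 3: Double integral = 2.666667 * 625 = 1666.666667


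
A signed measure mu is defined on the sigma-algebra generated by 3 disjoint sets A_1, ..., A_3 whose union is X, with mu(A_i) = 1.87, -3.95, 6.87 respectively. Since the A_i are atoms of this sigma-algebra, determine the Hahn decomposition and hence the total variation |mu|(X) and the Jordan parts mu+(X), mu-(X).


Step 1: Every measurable set is a union of atoms (the cells / points), so a Hahn decomposition is
  obtained by grouping atoms by sign: P = union of atoms with mu > 0, N = union of the remaining atoms.
  Atoms in P (indices): 1, 3;  atoms in N (indices): 2
  Positive values: 1.87, 6.87
  Negative values: -3.95
Step 2: mu+(X) = mu(P) = sum of positive atom values = 8.74
Step 3: mu-(X) = -mu(N) = sum of |negative atom values| = 3.95
Step 4: |mu|(X) = mu+(X) + mu-(X) = 8.74 + 3.95 = 12.69


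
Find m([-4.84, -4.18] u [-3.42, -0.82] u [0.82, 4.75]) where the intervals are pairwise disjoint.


For pairwise disjoint intervals, m(union) = sum of lengths.
= (-4.18 - -4.84) + (-0.82 - -3.42) + (4.75 - 0.82)
= 0.66 + 2.6 + 3.93
= 7.19


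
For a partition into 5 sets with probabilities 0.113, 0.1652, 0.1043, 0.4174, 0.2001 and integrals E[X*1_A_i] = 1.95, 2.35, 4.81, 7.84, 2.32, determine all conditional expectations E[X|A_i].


For each cell A_i: E[X|A_i] = E[X*1_A_i] / P(A_i)
Step 1: E[X|A_1] = 1.95 / 0.113 = 17.256637
Step 2: E[X|A_2] = 2.35 / 0.1652 = 14.225182
Step 3: E[X|A_3] = 4.81 / 0.1043 = 46.11697
Step 4: E[X|A_4] = 7.84 / 0.4174 = 18.782942
Step 5: E[X|A_5] = 2.32 / 0.2001 = 11.594203
Verification: E[X] = sum E[X*1_A_i] = 1.95 + 2.35 + 4.81 + 7.84 + 2.32 = 19.27


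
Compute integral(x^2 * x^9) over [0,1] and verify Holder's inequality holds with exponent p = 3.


Step 1: Exact integral of f*g = integral(x^11, 0, 1) = 1/12
     = 0.083333
Step 2: Holder bound with p=3, q=1.5:
  ||f||_p = (integral x^6 dx)^(1/3) = (1/7)^(1/3) = 0.522758
  ||g||_q = (integral x^13.5 dx)^(1/1.5) = (1/14.5)^(1/1.5) = 0.168172
Step 3: Holder bound = ||f||_p * ||g||_q = 0.522758 * 0.168172 = 0.087913
Verification: 0.083333 <= 0.087913 (Holder holds)


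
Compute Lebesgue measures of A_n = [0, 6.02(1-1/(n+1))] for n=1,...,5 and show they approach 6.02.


By continuity of measure from below: if A_n increases to A, then m(A_n) -> m(A).
Here A = [0, 6.02], so m(A) = 6.02
Step 1: a_1 = 6.02*(1 - 1/2) = 3.01, m(A_1) = 3.01
Step 2: a_2 = 6.02*(1 - 1/3) = 4.0133, m(A_2) = 4.0133
Step 3: a_3 = 6.02*(1 - 1/4) = 4.515, m(A_3) = 4.515
Step 4: a_4 = 6.02*(1 - 1/5) = 4.816, m(A_4) = 4.816
Step 5: a_5 = 6.02*(1 - 1/6) = 5.0167, m(A_5) = 5.0167
Limit: m(A_n) -> m([0,6.02]) = 6.02


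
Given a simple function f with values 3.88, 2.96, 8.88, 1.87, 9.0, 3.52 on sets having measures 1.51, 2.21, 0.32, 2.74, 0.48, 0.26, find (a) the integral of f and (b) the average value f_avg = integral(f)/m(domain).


Step 1: Integral = sum(value_i * measure_i)
= 3.88*1.51 + 2.96*2.21 + 8.88*0.32 + 1.87*2.74 + 9.0*0.48 + 3.52*0.26
= 5.8588 + 6.5416 + 2.8416 + 5.1238 + 4.32 + 0.9152
= 25.601
Step 2: Total measure of domain = 1.51 + 2.21 + 0.32 + 2.74 + 0.48 + 0.26 = 7.52
Step 3: Average value = 25.601 / 7.52 = 3.404388


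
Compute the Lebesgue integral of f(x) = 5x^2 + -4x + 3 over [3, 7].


The Lebesgue integral of a Riemann-integrable function agrees with the Riemann integral.
Antiderivative F(x) = (5/3)x^3 + (-4/2)x^2 + 3x
F(7) = (5/3)*7^3 + (-4/2)*7^2 + 3*7
     = (5/3)*343 + (-4/2)*49 + 3*7
     = 571.666667 + -98 + 21
     = 494.666667
F(3) = 36
Integral = F(7) - F(3) = 494.666667 - 36 = 458.666667


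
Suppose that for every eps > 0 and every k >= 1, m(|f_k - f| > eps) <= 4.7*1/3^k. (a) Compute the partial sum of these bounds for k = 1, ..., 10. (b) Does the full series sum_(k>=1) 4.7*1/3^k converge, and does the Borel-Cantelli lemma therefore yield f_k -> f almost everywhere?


Step 1: List the terms 4.7*1/3^k for k = 1 to 10:
  k=1: 1.566667
  k=2: 0.522222
  k=3: 0.174074
  k=4: 0.058025
  k=5: 0.019342
  k=6: 0.006447
  k=7: 0.002149
  k=8: 7.163542e-04
  k=9: 2.387847e-04
  k=10: 7.959491e-05
Step 2: Partial sum = 1.566667 + 0.522222 + 0.174074 + 0.058025 + 0.019342 + 0.006447 + 0.002149 + 7.163542e-04 + 2.387847e-04 + 7.959491e-05
     = 2.34996
Step 3: The full series sum_(k>=1) 4.7*1/3^k converges (geometric series with ratio 1/3 < 1; a constant multiple of a convergent series converges).
Step 4: Fix eps > 0. Since sum_k m(|f_k - f| > eps) < infinity, the Borel-Cantelli lemma gives
        m(limsup_k {|f_k - f| > eps}) = 0, i.e. for a.e. x, |f_k(x) - f(x)| <= eps for all large k.
        Applying this with eps = 1/j for j = 1, 2, ... and intersecting the countably many full-measure sets,
        for a.e. x we get limsup_k |f_k(x) - f(x)| <= 1/j for every j, hence f_k -> f almost everywhere.
Conclusion: series converges; Borel-Cantelli yields f_k -> f a.e.


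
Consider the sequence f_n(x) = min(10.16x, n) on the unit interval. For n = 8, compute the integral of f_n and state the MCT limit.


f(x) = 10.16x on [0,1]; f_n(x) = min(10.16x, n). At n = 8:
Step 1: f(x) reaches 8 at x = 8/10.16 = 0.787402
Step 2: integral(f_8) = integral(10.16x, 0, 0.787402) + integral(8, 0.787402, 1)
       = 10.16*0.787402^2/2 + 8*(1 - 0.787402)
       = 3.149606 + 1.700787
       = 4.850394
Step 3: As n -> infinity, f_n increases to f, so by MCT integral(f_n) -> integral(f) = 10.16/2 = 5.08.
Convergence: integral(f_8) = 4.850394 -> 5.08 as n -> infinity


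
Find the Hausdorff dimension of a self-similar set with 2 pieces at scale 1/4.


For a self-similar set with N copies scaled by 1/r:
dim_H = log(N)/log(r) = log(2)/log(4)
= 0.693147/1.386294
= 0.5


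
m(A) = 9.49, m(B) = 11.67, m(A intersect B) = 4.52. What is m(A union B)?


By inclusion-exclusion: m(A u B) = m(A) + m(B) - m(A n B)
= 9.49 + 11.67 - 4.52
= 16.64


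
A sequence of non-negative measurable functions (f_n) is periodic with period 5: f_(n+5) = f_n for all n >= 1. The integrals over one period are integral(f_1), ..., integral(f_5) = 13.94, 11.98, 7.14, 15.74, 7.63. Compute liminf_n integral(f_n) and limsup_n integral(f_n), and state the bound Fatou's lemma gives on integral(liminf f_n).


The sequence (integral(f_n)) is periodic with period 5, repeating the values 13.94, 11.98, 7.14, 15.74, 7.63 indefinitely.
Step 1: For a periodic sequence, every tail (a_m, a_(m+1), ...) contains all 5 period values infinitely often.
Step 2: Hence inf of every tail = min of the period values = min(13.94, 11.98, 7.14, 15.74, 7.63) = 7.14.
        liminf_n integral(f_n) = sup over m of (inf of tail from m) = 7.14.
Step 3: Similarly sup of every tail = max of the period values = 15.74.
        limsup_n integral(f_n) = 15.74.
Step 4: Fatou's lemma: integral(liminf_n f_n) <= liminf_n integral(f_n) = 7.14.
        So the integral of the pointwise liminf is at most 7.14.


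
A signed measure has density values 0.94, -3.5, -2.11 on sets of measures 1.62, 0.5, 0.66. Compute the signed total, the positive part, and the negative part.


Step 1: Compute signed measure on each set:
  Set 1: 0.94 * 1.62 = 1.5228
  Set 2: -3.5 * 0.5 = -1.75
  Set 3: -2.11 * 0.66 = -1.3926
Step 2: Total signed measure = (1.5228) + (-1.75) + (-1.3926)
     = -1.6198
Step 3: Positive part mu+(X) = sum of positive contributions = 1.5228
Step 4: Negative part mu-(X) = |sum of negative contributions| = 3.1426


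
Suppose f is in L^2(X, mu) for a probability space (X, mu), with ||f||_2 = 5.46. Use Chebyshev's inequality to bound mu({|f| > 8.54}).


Chebyshev/Markov inequality: mu(|f| > eps) <= (||f||_p / eps)^p
Step 1: ||f||_2 / eps = 5.46 / 8.54 = 0.639344
Step 2: Raise to power p = 2:
  (0.639344)^2 = 0.408761
Step 3: Therefore mu(|f| > 8.54) <= 0.408761


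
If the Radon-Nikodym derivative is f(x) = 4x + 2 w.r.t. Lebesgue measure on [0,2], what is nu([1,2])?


nu(A) = integral_A (dnu/dmu) dmu = integral_1^2 (4x + 2) dx
Step 1: Antiderivative F(x) = (4/2)x^2 + 2x
Step 2: F(2) = (4/2)*2^2 + 2*2 = 8 + 4 = 12
Step 3: F(1) = (4/2)*1^2 + 2*1 = 2 + 2 = 4
Step 4: nu([1,2]) = F(2) - F(1) = 12 - 4 = 8


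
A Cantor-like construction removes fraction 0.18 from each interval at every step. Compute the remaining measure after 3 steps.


Step 1: At each step, fraction remaining = 1 - 0.18 = 0.82
Step 2: After 3 steps, measure = (0.82)^3
Step 3: Computing the power step by step:
  After step 1: 0.82
  After step 2: 0.6724
  After step 3: 0.551368
Result = 0.551368


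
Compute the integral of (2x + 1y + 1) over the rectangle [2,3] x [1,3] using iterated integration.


By Fubini, integrate in x first, then y.
Step 1: Fix y, integrate over x in [2,3]:
  integral(2x + 1y + 1, x=2..3)
  = 2*(3^2 - 2^2)/2 + (1y + 1)*(3 - 2)
  = 5 + (1y + 1)*1
  = 5 + 1y + 1
  = 6 + 1y
Step 2: Integrate over y in [1,3]:
  integral(6 + 1y, y=1..3)
  = 6*2 + 1*(3^2 - 1^2)/2
  = 12 + 4
  = 16


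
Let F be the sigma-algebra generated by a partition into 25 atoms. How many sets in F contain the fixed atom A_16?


Each element of F is a union of some subset S of the 25 atoms.
The element contains A_16 iff A_16 is in S.
So we count subsets S of {A_1,...,A_25} with A_16 in S: choose freely among the other 24 atoms.
Count = 2^(25-1) = 2^24 = 16777216.


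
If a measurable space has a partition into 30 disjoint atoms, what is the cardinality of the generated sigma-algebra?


Each element of the sigma-algebra is a union of some subset of the 30 atoms.
The number of such subsets is 2^30 = 1073741824.


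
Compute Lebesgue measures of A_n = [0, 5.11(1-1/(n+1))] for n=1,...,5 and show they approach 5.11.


By continuity of measure from below: if A_n increases to A, then m(A_n) -> m(A).
Here A = [0, 5.11], so m(A) = 5.11
Step 1: a_1 = 5.11*(1 - 1/2) = 2.555, m(A_1) = 2.555
Step 2: a_2 = 5.11*(1 - 1/3) = 3.4067, m(A_2) = 3.4067
Step 3: a_3 = 5.11*(1 - 1/4) = 3.8325, m(A_3) = 3.8325
Step 4: a_4 = 5.11*(1 - 1/5) = 4.088, m(A_4) = 4.088
Step 5: a_5 = 5.11*(1 - 1/6) = 4.2583, m(A_5) = 4.2583
Limit: m(A_n) -> m([0,5.11]) = 5.11


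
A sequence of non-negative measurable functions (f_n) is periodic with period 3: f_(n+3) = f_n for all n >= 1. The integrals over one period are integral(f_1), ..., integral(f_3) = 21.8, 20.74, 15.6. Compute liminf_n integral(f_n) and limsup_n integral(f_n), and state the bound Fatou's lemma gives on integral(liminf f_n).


The sequence (integral(f_n)) is periodic with period 3, repeating the values 21.8, 20.74, 15.6 indefinitely.
Step 1: For a periodic sequence, every tail (a_m, a_(m+1), ...) contains all 3 period values infinitely often.
Step 2: Hence inf of every tail = min of the period values = min(21.8, 20.74, 15.6) = 15.6.
        liminf_n integral(f_n) = sup over m of (inf of tail from m) = 15.6.
Step 3: Similarly sup of every tail = max of the period values = 21.8.
        limsup_n integral(f_n) = 21.8.
Step 4: Fatou's lemma: integral(liminf_n f_n) <= liminf_n integral(f_n) = 15.6.
        So the integral of the pointwise liminf is at most 15.6.


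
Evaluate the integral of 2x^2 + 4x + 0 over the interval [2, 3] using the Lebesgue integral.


The Lebesgue integral of a Riemann-integrable function agrees with the Riemann integral.
Antiderivative F(x) = (2/3)x^3 + (4/2)x^2 + 0x
F(3) = (2/3)*3^3 + (4/2)*3^2 + 0*3
     = (2/3)*27 + (4/2)*9 + 0*3
     = 18 + 18 + 0
     = 36
F(2) = 13.333333
Integral = F(3) - F(2) = 36 - 13.333333 = 22.666667


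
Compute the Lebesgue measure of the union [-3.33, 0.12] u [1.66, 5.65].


For pairwise disjoint intervals, m(union) = sum of lengths.
= (0.12 - -3.33) + (5.65 - 1.66)
= 3.45 + 3.99
= 7.44


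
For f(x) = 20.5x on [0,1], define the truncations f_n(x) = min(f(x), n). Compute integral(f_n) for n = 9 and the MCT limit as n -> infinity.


f(x) = 20.5x on [0,1]; f_n(x) = min(20.5x, n). At n = 9:
Step 1: f(x) reaches 9 at x = 9/20.5 = 0.439024
Step 2: integral(f_9) = integral(20.5x, 0, 0.439024) + integral(9, 0.439024, 1)
       = 20.5*0.439024^2/2 + 9*(1 - 0.439024)
       = 1.97561 + 5.04878
       = 7.02439
Step 3: As n -> infinity, f_n increases to f, so by MCT integral(f_n) -> integral(f) = 20.5/2 = 10.25.
Convergence: integral(f_9) = 7.02439 -> 10.25 as n -> infinity


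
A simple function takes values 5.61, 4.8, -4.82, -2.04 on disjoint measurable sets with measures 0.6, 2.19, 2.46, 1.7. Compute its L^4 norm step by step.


Step 1: Compute |f_i|^4 for each value:
  |5.61|^4 = 990.493078
  |4.8|^4 = 530.8416
  |-4.82|^4 = 539.74441
  |-2.04|^4 = 17.318915
Step 2: Multiply by measures and sum:
  990.493078 * 0.6 = 594.295847
  530.8416 * 2.19 = 1162.543104
  539.74441 * 2.46 = 1327.771248
  17.318915 * 1.7 = 29.442155
Sum = 594.295847 + 1162.543104 + 1327.771248 + 29.442155 = 3114.052354
Step 3: Take the p-th root:
||f||_4 = (3114.052354)^(1/4) = 7.470187


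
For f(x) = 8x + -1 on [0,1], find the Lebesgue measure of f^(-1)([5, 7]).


f^(-1)([5, 7]) = {x : 5 <= 8x + -1 <= 7}
Solving: (5 - -1)/8 <= x <= (7 - -1)/8
= [0.75, 1]
Intersecting with [0,1]: [0.75, 1]
Measure = 1 - 0.75 = 0.25


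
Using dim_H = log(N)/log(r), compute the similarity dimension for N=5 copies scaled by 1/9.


For a self-similar set with N copies scaled by 1/r:
dim_H = log(N)/log(r) = log(5)/log(9)
= 1.609438/2.197225
= 0.732487


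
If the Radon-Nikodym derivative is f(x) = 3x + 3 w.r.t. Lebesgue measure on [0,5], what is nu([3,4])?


nu(A) = integral_A (dnu/dmu) dmu = integral_3^4 (3x + 3) dx
Step 1: Antiderivative F(x) = (3/2)x^2 + 3x
Step 2: F(4) = (3/2)*4^2 + 3*4 = 24 + 12 = 36
Step 3: F(3) = (3/2)*3^2 + 3*3 = 13.5 + 9 = 22.5
Step 4: nu([3,4]) = F(4) - F(3) = 36 - 22.5 = 13.5


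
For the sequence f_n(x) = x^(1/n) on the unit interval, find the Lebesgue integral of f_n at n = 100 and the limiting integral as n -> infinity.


At n = 100: f_100(x) = x^(1/100).
Step 1: integral(x^(1/100), 0, 1) = [x^(1/100+1) / (1/100+1)] from 0 to 1
     = 1 / (1/100 + 1) = 1 / ((100+1)/100) = 100/(100+1)
     = 100/101 = 0.990099
Step 2: As n -> infinity, f_n(x) = x^(1/n) -> 1 for x in (0,1], and f_n is increasing in n.
By MCT, lim_n integral(f_n) = integral(lim_n f_n) = integral(1, 0, 1) = 1.
Step 3: Verify convergence: 100/101 = 0.990099 -> 1


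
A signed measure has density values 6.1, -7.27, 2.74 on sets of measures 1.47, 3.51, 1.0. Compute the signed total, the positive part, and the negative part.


Step 1: Compute signed measure on each set:
  Set 1: 6.1 * 1.47 = 8.967
  Set 2: -7.27 * 3.51 = -25.5177
  Set 3: 2.74 * 1.0 = 2.74
Step 2: Total signed measure = (8.967) + (-25.5177) + (2.74)
     = -13.8107
Step 3: Positive part mu+(X) = sum of positive contributions = 11.707
Step 4: Negative part mu-(X) = |sum of negative contributions| = 25.5177


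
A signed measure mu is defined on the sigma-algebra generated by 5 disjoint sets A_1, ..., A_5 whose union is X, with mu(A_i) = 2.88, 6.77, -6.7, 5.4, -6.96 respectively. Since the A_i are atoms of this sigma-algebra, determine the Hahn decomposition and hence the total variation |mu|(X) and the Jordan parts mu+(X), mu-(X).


Step 1: Every measurable set is a union of atoms (the cells / points), so a Hahn decomposition is
  obtained by grouping atoms by sign: P = union of atoms with mu > 0, N = union of the remaining atoms.
  Atoms in P (indices): 1, 2, 4;  atoms in N (indices): 3, 5
  Positive values: 2.88, 6.77, 5.4
  Negative values: -6.7, -6.96
Step 2: mu+(X) = mu(P) = sum of positive atom values = 15.05
Step 3: mu-(X) = -mu(N) = sum of |negative atom values| = 13.66
Step 4: |mu|(X) = mu+(X) + mu-(X) = 15.05 + 13.66 = 28.71


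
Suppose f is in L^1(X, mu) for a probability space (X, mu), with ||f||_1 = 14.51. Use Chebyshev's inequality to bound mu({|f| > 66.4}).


Chebyshev/Markov inequality: mu(|f| > eps) <= (||f||_p / eps)^p
Step 1: ||f||_1 / eps = 14.51 / 66.4 = 0.218524
Step 2: Raise to power p = 1:
  (0.218524)^1 = 0.218524
Step 3: Therefore mu(|f| > 66.4) <= 0.218524


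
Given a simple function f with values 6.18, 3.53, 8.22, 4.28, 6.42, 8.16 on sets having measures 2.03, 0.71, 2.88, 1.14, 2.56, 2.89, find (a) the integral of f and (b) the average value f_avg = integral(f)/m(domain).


Step 1: Integral = sum(value_i * measure_i)
= 6.18*2.03 + 3.53*0.71 + 8.22*2.88 + 4.28*1.14 + 6.42*2.56 + 8.16*2.89
= 12.5454 + 2.5063 + 23.6736 + 4.8792 + 16.4352 + 23.5824
= 83.6221
Step 2: Total measure of domain = 2.03 + 0.71 + 2.88 + 1.14 + 2.56 + 2.89 = 12.21
Step 3: Average value = 83.6221 / 12.21 = 6.848657


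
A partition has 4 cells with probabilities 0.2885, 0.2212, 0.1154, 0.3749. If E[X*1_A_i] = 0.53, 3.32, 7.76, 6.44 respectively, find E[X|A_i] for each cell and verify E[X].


For each cell A_i: E[X|A_i] = E[X*1_A_i] / P(A_i)
Step 1: E[X|A_1] = 0.53 / 0.2885 = 1.837088
Step 2: E[X|A_2] = 3.32 / 0.2212 = 15.009042
Step 3: E[X|A_3] = 7.76 / 0.1154 = 67.244367
Step 4: E[X|A_4] = 6.44 / 0.3749 = 17.177914
Verification: E[X] = sum E[X*1_A_i] = 0.53 + 3.32 + 7.76 + 6.44 = 18.05


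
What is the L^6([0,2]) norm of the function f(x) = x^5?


Step 1: ||f||_6 = (integral_0^2 |x^5|^6 dx)^(1/6)
     = (integral_0^2 x^30 dx)^(1/6)
Step 2: integral_0^2 x^30 dx = [x^31/(31)] from 0 to 2 = 2^31/31
     = 2147483648/31 = 6.927367e+07
Step 3: ||f||_6 = (6.927367e+07)^(1/6) = 20.265688


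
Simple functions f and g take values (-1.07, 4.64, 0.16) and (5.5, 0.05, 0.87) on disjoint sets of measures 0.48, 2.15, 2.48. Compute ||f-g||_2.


Step 1: Compute differences f_i - g_i:
  -1.07 - 5.5 = -6.57
  4.64 - 0.05 = 4.59
  0.16 - 0.87 = -0.71
Step 2: Compute |diff|^2 * measure for each set:
  |-6.57|^2 * 0.48 = 43.1649 * 0.48 = 20.719152
  |4.59|^2 * 2.15 = 21.0681 * 2.15 = 45.296415
  |-0.71|^2 * 2.48 = 0.5041 * 2.48 = 1.250168
Step 3: Sum = 67.265735
Step 4: ||f-g||_2 = (67.265735)^(1/2) = 8.201569


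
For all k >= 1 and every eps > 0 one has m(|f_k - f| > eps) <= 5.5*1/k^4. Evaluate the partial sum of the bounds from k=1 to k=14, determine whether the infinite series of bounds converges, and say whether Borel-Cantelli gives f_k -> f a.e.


Step 1: List the terms 5.5*1/k^4 for k = 1 to 14:
  k=1: 5.5
  k=2: 0.34375
  k=3: 0.067901
  k=4: 0.021484
  k=5: 0.0088
  k=6: 0.004244
  k=7: 0.002291
  k=8: 0.001343
  k=9: 8.382868e-04
  k=10: 5.500000e-04
  k=11: 3.756574e-04
  k=12: 2.652392e-04
  k=13: 1.925703e-04
  k=14: 1.431695e-04
Step 2: Partial sum = 5.5 + 0.34375 + 0.067901 + 0.021484 + 0.0088 + 0.004244 + 0.002291 + 0.001343 + 8.382868e-04 + 5.500000e-04 + 3.756574e-04 + 2.652392e-04 + 1.925703e-04 + 1.431695e-04
     = 5.952178
Step 3: The full series sum_(k>=1) 5.5*1/k^4 converges (p-series with p = 4 > 1; a constant multiple of a convergent series converges).
Step 4: Fix eps > 0. Since sum_k m(|f_k - f| > eps) < infinity, the Borel-Cantelli lemma gives
        m(limsup_k {|f_k - f| > eps}) = 0, i.e. for a.e. x, |f_k(x) - f(x)| <= eps for all large k.
        Applying this with eps = 1/j for j = 1, 2, ... and intersecting the countably many full-measure sets,
        for a.e. x we get limsup_k |f_k(x) - f(x)| <= 1/j for every j, hence f_k -> f almost everywhere.
Conclusion: series converges; Borel-Cantelli yields f_k -> f a.e.


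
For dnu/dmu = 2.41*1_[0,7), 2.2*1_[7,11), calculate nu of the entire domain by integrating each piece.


Integrate each piece of the Radon-Nikodym derivative:
Step 1: integral_0^7 2.41 dx = 2.41*(7-0) = 2.41*7 = 16.87
Step 2: integral_7^11 2.2 dx = 2.2*(11-7) = 2.2*4 = 8.8
Total: 16.87 + 8.8 = 25.67


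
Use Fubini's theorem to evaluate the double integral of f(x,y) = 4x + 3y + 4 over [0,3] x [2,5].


By Fubini, integrate in x first, then y.
Step 1: Fix y, integrate over x in [0,3]:
  integral(4x + 3y + 4, x=0..3)
  = 4*(3^2 - 0^2)/2 + (3y + 4)*(3 - 0)
  = 18 + (3y + 4)*3
  = 18 + 9y + 12
  = 30 + 9y
Step 2: Integrate over y in [2,5]:
  integral(30 + 9y, y=2..5)
  = 30*3 + 9*(5^2 - 2^2)/2
  = 90 + 94.5
  = 184.5


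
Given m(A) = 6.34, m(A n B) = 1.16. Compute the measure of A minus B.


m(A \ B) = m(A) - m(A n B)
= 6.34 - 1.16
= 5.18


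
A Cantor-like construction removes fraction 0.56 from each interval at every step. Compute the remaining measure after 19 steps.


Step 1: At each step, fraction remaining = 1 - 0.56 = 0.44
Step 2: After 19 steps, measure = (0.44)^19
Result = 1.681128e-07


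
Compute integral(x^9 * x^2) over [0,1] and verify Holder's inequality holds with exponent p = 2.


Step 1: Exact integral of f*g = integral(x^11, 0, 1) = 1/12
     = 0.083333
Step 2: Holder bound with p=2, q=2:
  ||f||_p = (integral x^18 dx)^(1/2) = (1/19)^(1/2) = 0.229416
  ||g||_q = (integral x^4 dx)^(1/2) = (1/5)^(1/2) = 0.447214
Step 3: Holder bound = ||f||_p * ||g||_q = 0.229416 * 0.447214 = 0.102598
Verification: 0.083333 <= 0.102598 (Holder holds)


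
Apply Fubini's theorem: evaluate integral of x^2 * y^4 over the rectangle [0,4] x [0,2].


By Fubini's theorem, the double integral factors as a product of single integrals:
Step 1: integral_0^4 x^2 dx = [x^3/3] from 0 to 4
     = 4^3/3 = 21.333333
Step 2: integral_0^2 y^4 dy = [y^5/5] from 0 to 2
     = 2^5/5 = 6.4
Step 3: Double integral = 21.333333 * 6.4 = 136.533333


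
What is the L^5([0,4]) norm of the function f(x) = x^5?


Step 1: ||f||_5 = (integral_0^4 |x^5|^5 dx)^(1/5)
     = (integral_0^4 x^25 dx)^(1/5)
Step 2: integral_0^4 x^25 dx = [x^26/(26)] from 0 to 4 = 4^26/26
     = 4503599627370496/26 = 1.732154e+14
Step 3: ||f||_5 = (1.732154e+14)^(1/5) = 704.234481


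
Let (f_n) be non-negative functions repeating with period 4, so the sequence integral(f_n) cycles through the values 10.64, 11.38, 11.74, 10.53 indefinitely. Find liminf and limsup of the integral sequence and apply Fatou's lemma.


The sequence (integral(f_n)) is periodic with period 4, repeating the values 10.64, 11.38, 11.74, 10.53 indefinitely.
Step 1: For a periodic sequence, every tail (a_m, a_(m+1), ...) contains all 4 period values infinitely often.
Step 2: Hence inf of every tail = min of the period values = min(10.64, 11.38, 11.74, 10.53) = 10.53.
        liminf_n integral(f_n) = sup over m of (inf of tail from m) = 10.53.
Step 3: Similarly sup of every tail = max of the period values = 11.74.
        limsup_n integral(f_n) = 11.74.
Step 4: Fatou's lemma: integral(liminf_n f_n) <= liminf_n integral(f_n) = 10.53.
        So the integral of the pointwise liminf is at most 10.53.


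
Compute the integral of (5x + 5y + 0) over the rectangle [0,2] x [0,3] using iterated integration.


By Fubini, integrate in x first, then y.
Step 1: Fix y, integrate over x in [0,2]:
  integral(5x + 5y + 0, x=0..2)
  = 5*(2^2 - 0^2)/2 + (5y + 0)*(2 - 0)
  = 10 + (5y + 0)*2
  = 10 + 10y + 0
  = 10 + 10y
Step 2: Integrate over y in [0,3]:
  integral(10 + 10y, y=0..3)
  = 10*3 + 10*(3^2 - 0^2)/2
  = 30 + 45
  = 75


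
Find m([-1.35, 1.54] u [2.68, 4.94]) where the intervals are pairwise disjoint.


For pairwise disjoint intervals, m(union) = sum of lengths.
= (1.54 - -1.35) + (4.94 - 2.68)
= 2.89 + 2.26
= 5.15


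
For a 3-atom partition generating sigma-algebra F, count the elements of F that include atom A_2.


Each element of F is a union of some subset S of the 3 atoms.
The element contains A_2 iff A_2 is in S.
So we count subsets S of {A_1,...,A_3} with A_2 in S: choose freely among the other 2 atoms.
Count = 2^(3-1) = 2^2 = 4.


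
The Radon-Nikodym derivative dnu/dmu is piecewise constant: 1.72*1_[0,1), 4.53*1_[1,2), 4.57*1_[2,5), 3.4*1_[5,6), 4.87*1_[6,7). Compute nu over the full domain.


Integrate each piece of the Radon-Nikodym derivative:
Step 1: integral_0^1 1.72 dx = 1.72*(1-0) = 1.72*1 = 1.72
Step 2: integral_1^2 4.53 dx = 4.53*(2-1) = 4.53*1 = 4.53
Step 3: integral_2^5 4.57 dx = 4.57*(5-2) = 4.57*3 = 13.71
Step 4: integral_5^6 3.4 dx = 3.4*(6-5) = 3.4*1 = 3.4
Step 5: integral_6^7 4.87 dx = 4.87*(7-6) = 4.87*1 = 4.87
Total: 1.72 + 4.53 + 13.71 + 3.4 + 4.87 = 28.23


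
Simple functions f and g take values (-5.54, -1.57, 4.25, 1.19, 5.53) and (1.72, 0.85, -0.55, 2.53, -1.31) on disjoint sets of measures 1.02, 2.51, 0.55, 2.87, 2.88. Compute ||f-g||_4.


Step 1: Compute differences f_i - g_i:
  -5.54 - 1.72 = -7.26
  -1.57 - 0.85 = -2.42
  4.25 - -0.55 = 4.8
  1.19 - 2.53 = -1.34
  5.53 - -1.31 = 6.84
Step 2: Compute |diff|^4 * measure for each set:
  |-7.26|^4 * 1.02 = 2778.091098 * 1.02 = 2833.65292
  |-2.42|^4 * 2.51 = 34.297421 * 2.51 = 86.086527
  |4.8|^4 * 0.55 = 530.8416 * 0.55 = 291.96288
  |-1.34|^4 * 2.87 = 3.224179 * 2.87 = 9.253395
  |6.84|^4 * 2.88 = 2188.892367 * 2.88 = 6304.010018
Step 3: Sum = 9524.965739
Step 4: ||f-g||_4 = (9524.965739)^(1/4) = 9.879065


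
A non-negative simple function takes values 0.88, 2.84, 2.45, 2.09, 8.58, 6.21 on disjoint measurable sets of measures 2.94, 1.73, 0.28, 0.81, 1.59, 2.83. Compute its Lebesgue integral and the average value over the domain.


Step 1: Integral = sum(value_i * measure_i)
= 0.88*2.94 + 2.84*1.73 + 2.45*0.28 + 2.09*0.81 + 8.58*1.59 + 6.21*2.83
= 2.5872 + 4.9132 + 0.686 + 1.6929 + 13.6422 + 17.5743
= 41.0958
Step 2: Total measure of domain = 2.94 + 1.73 + 0.28 + 0.81 + 1.59 + 2.83 = 10.18
Step 3: Average value = 41.0958 / 10.18 = 4.036916


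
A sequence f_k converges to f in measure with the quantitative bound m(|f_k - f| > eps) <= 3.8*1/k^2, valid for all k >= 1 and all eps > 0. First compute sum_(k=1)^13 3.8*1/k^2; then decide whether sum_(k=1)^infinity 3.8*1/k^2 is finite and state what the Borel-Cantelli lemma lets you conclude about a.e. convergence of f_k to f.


Step 1: List the terms 3.8*1/k^2 for k = 1 to 13:
  k=1: 3.8
  k=2: 0.95
  k=3: 0.422222
  k=4: 0.2375
  k=5: 0.152
  k=6: 0.105556
  k=7: 0.077551
  k=8: 0.059375
  k=9: 0.046914
  k=10: 0.038
  k=11: 0.031405
  k=12: 0.026389
  k=13: 0.022485
Step 2: Partial sum = 3.8 + 0.95 + 0.422222 + 0.2375 + 0.152 + 0.105556 + 0.077551 + 0.059375 + 0.046914 + 0.038 + 0.031405 + 0.026389 + 0.022485
     = 5.969396
Step 3: The full series sum_(k>=1) 3.8*1/k^2 converges (p-series with p = 2 > 1; a constant multiple of a convergent series converges).
Step 4: Fix eps > 0. Since sum_k m(|f_k - f| > eps) < infinity, the Borel-Cantelli lemma gives
        m(limsup_k {|f_k - f| > eps}) = 0, i.e. for a.e. x, |f_k(x) - f(x)| <= eps for all large k.
        Applying this with eps = 1/j for j = 1, 2, ... and intersecting the countably many full-measure sets,
        for a.e. x we get limsup_k |f_k(x) - f(x)| <= 1/j for every j, hence f_k -> f almost everywhere.
Conclusion: series converges; Borel-Cantelli yields f_k -> f a.e.


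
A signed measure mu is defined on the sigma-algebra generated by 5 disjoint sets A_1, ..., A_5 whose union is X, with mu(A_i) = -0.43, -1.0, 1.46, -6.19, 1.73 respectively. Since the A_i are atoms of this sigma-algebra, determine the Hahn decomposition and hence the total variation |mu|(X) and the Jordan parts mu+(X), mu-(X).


Step 1: Every measurable set is a union of atoms (the cells / points), so a Hahn decomposition is
  obtained by grouping atoms by sign: P = union of atoms with mu > 0, N = union of the remaining atoms.
  Atoms in P (indices): 3, 5;  atoms in N (indices): 1, 2, 4
  Positive values: 1.46, 1.73
  Negative values: -0.43, -1, -6.19
Step 2: mu+(X) = mu(P) = sum of positive atom values = 3.19
Step 3: mu-(X) = -mu(N) = sum of |negative atom values| = 7.62
Step 4: |mu|(X) = mu+(X) + mu-(X) = 3.19 + 7.62 = 10.81


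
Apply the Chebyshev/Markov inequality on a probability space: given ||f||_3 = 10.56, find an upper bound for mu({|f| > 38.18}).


Chebyshev/Markov inequality: mu(|f| > eps) <= (||f||_p / eps)^p
Step 1: ||f||_3 / eps = 10.56 / 38.18 = 0.276585
Step 2: Raise to power p = 3:
  (0.276585)^3 = 0.021158
Step 3: Therefore mu(|f| > 38.18) <= 0.021158


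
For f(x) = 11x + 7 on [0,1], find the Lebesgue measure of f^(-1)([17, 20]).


f^(-1)([17, 20]) = {x : 17 <= 11x + 7 <= 20}
Solving: (17 - 7)/11 <= x <= (20 - 7)/11
= [0.909091, 1.181818]
Intersecting with [0,1]: [0.909091, 1]
Measure = 1 - 0.909091 = 0.090909


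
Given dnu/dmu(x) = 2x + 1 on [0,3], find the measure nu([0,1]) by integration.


nu(A) = integral_A (dnu/dmu) dmu = integral_0^1 (2x + 1) dx
Step 1: Antiderivative F(x) = (2/2)x^2 + 1x
Step 2: F(1) = (2/2)*1^2 + 1*1 = 1 + 1 = 2
Step 3: F(0) = (2/2)*0^2 + 1*0 = 0.0 + 0 = 0.0
Step 4: nu([0,1]) = F(1) - F(0) = 2 - 0.0 = 2


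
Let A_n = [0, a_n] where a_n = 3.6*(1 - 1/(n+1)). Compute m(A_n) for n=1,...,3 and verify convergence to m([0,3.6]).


By continuity of measure from below: if A_n increases to A, then m(A_n) -> m(A).
Here A = [0, 3.6], so m(A) = 3.6
Step 1: a_1 = 3.6*(1 - 1/2) = 1.8, m(A_1) = 1.8
Step 2: a_2 = 3.6*(1 - 1/3) = 2.4, m(A_2) = 2.4
Step 3: a_3 = 3.6*(1 - 1/4) = 2.7, m(A_3) = 2.7
Limit: m(A_n) -> m([0,3.6]) = 3.6


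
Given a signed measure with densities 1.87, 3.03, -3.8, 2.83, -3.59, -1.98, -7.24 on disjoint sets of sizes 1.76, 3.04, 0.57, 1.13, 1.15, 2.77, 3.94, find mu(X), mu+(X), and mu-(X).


Step 1: Compute signed measure on each set:
  Set 1: 1.87 * 1.76 = 3.2912
  Set 2: 3.03 * 3.04 = 9.2112
  Set 3: -3.8 * 0.57 = -2.166
  Set 4: 2.83 * 1.13 = 3.1979
  Set 5: -3.59 * 1.15 = -4.1285
  Set 6: -1.98 * 2.77 = -5.4846
  Set 7: -7.24 * 3.94 = -28.5256
Step 2: Total signed measure = (3.2912) + (9.2112) + (-2.166) + (3.1979) + (-4.1285) + (-5.4846) + (-28.5256)
     = -24.6044
Step 3: Positive part mu+(X) = sum of positive contributions = 15.7003
Step 4: Negative part mu-(X) = |sum of negative contributions| = 40.3047


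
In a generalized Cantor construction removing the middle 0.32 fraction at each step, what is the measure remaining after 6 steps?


Step 1: At each step, fraction remaining = 1 - 0.32 = 0.68
Step 2: After 6 steps, measure = (0.68)^6
Step 3: Computing the power step by step:
  After step 1: 0.68
  After step 2: 0.4624
  After step 3: 0.314432
  After step 4: 0.213814
  After step 5: 0.145393
  ...
Result = 0.098867


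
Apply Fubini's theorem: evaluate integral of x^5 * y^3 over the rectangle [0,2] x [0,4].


By Fubini's theorem, the double integral factors as a product of single integrals:
Step 1: integral_0^2 x^5 dx = [x^6/6] from 0 to 2
     = 2^6/6 = 10.666667
Step 2: integral_0^4 y^3 dy = [y^4/4] from 0 to 4
     = 4^4/4 = 64
Step 3: Double integral = 10.666667 * 64 = 682.666667


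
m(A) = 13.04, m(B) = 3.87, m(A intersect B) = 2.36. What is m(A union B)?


By inclusion-exclusion: m(A u B) = m(A) + m(B) - m(A n B)
= 13.04 + 3.87 - 2.36
= 14.55


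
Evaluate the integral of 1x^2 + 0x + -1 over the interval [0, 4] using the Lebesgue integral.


The Lebesgue integral of a Riemann-integrable function agrees with the Riemann integral.
Antiderivative F(x) = (1/3)x^3 + (0/2)x^2 + -1x
F(4) = (1/3)*4^3 + (0/2)*4^2 + -1*4
     = (1/3)*64 + (0/2)*16 + -1*4
     = 21.333333 + 0.0 + -4
     = 17.333333
F(0) = 0.0
Integral = F(4) - F(0) = 17.333333 - 0.0 = 17.333333


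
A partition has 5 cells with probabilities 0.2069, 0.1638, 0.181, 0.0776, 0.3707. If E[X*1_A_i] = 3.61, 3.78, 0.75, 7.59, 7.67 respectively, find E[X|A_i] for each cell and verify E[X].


For each cell A_i: E[X|A_i] = E[X*1_A_i] / P(A_i)
Step 1: E[X|A_1] = 3.61 / 0.2069 = 17.448043
Step 2: E[X|A_2] = 3.78 / 0.1638 = 23.076923
Step 3: E[X|A_3] = 0.75 / 0.181 = 4.143646
Step 4: E[X|A_4] = 7.59 / 0.0776 = 97.809278
Step 5: E[X|A_5] = 7.67 / 0.3707 = 20.690585
Verification: E[X] = sum E[X*1_A_i] = 3.61 + 3.78 + 0.75 + 7.59 + 7.67 = 23.4


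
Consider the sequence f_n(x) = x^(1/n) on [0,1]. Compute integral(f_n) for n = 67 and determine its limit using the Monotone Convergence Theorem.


At n = 67: f_67(x) = x^(1/67).
Step 1: integral(x^(1/67), 0, 1) = [x^(1/67+1) / (1/67+1)] from 0 to 1
     = 1 / (1/67 + 1) = 1 / ((67+1)/67) = 67/(67+1)
     = 67/68 = 0.985294
Step 2: As n -> infinity, f_n(x) = x^(1/n) -> 1 for x in (0,1], and f_n is increasing in n.
By MCT, lim_n integral(f_n) = integral(lim_n f_n) = integral(1, 0, 1) = 1.
Step 3: Verify convergence: 67/68 = 0.985294 -> 1


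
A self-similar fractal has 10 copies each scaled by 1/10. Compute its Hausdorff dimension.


For a self-similar set with N copies scaled by 1/r:
dim_H = log(N)/log(r) = log(10)/log(10)
= 2.302585/2.302585
= 1


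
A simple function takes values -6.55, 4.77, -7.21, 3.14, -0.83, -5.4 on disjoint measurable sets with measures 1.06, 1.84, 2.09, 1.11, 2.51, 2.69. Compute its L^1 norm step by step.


Step 1: Compute |f_i|^1 for each value:
  |-6.55|^1 = 6.55
  |4.77|^1 = 4.77
  |-7.21|^1 = 7.21
  |3.14|^1 = 3.14
  |-0.83|^1 = 0.83
  |-5.4|^1 = 5.4
Step 2: Multiply by measures and sum:
  6.55 * 1.06 = 6.943
  4.77 * 1.84 = 8.7768
  7.21 * 2.09 = 15.0689
  3.14 * 1.11 = 3.4854
  0.83 * 2.51 = 2.0833
  5.4 * 2.69 = 14.526
Sum = 6.943 + 8.7768 + 15.0689 + 3.4854 + 2.0833 + 14.526 = 50.8834
Step 3: Take the p-th root:
||f||_1 = (50.8834)^(1/1) = 50.8834


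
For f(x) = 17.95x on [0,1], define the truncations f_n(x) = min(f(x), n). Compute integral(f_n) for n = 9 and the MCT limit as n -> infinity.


f(x) = 17.95x on [0,1]; f_n(x) = min(17.95x, n). At n = 9:
Step 1: f(x) reaches 9 at x = 9/17.95 = 0.501393
Step 2: integral(f_9) = integral(17.95x, 0, 0.501393) + integral(9, 0.501393, 1)
       = 17.95*0.501393^2/2 + 9*(1 - 0.501393)
       = 2.256267 + 4.487465
       = 6.743733
Step 3: As n -> infinity, f_n increases to f, so by MCT integral(f_n) -> integral(f) = 17.95/2 = 8.975.
Convergence: integral(f_9) = 6.743733 -> 8.975 as n -> infinity


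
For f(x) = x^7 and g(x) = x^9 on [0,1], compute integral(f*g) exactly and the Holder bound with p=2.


Step 1: Exact integral of f*g = integral(x^16, 0, 1) = 1/17
     = 0.058824
Step 2: Holder bound with p=2, q=2:
  ||f||_p = (integral x^14 dx)^(1/2) = (1/15)^(1/2) = 0.258199
  ||g||_q = (integral x^18 dx)^(1/2) = (1/19)^(1/2) = 0.229416
Step 3: Holder bound = ||f||_p * ||g||_q = 0.258199 * 0.229416 = 0.059235
Verification: 0.058824 <= 0.059235 (Holder holds)


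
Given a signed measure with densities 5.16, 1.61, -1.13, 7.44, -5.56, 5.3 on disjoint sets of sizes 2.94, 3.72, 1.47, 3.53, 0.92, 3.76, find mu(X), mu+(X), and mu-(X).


Step 1: Compute signed measure on each set:
  Set 1: 5.16 * 2.94 = 15.1704
  Set 2: 1.61 * 3.72 = 5.9892
  Set 3: -1.13 * 1.47 = -1.6611
  Set 4: 7.44 * 3.53 = 26.2632
  Set 5: -5.56 * 0.92 = -5.1152
  Set 6: 5.3 * 3.76 = 19.928
Step 2: Total signed measure = (15.1704) + (5.9892) + (-1.6611) + (26.2632) + (-5.1152) + (19.928)
     = 60.5745
Step 3: Positive part mu+(X) = sum of positive contributions = 67.3508
Step 4: Negative part mu-(X) = |sum of negative contributions| = 6.7763


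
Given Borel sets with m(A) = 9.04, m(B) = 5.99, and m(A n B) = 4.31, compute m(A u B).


By inclusion-exclusion: m(A u B) = m(A) + m(B) - m(A n B)
= 9.04 + 5.99 - 4.31
= 10.72


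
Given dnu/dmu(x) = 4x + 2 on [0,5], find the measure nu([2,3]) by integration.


nu(A) = integral_A (dnu/dmu) dmu = integral_2^3 (4x + 2) dx
Step 1: Antiderivative F(x) = (4/2)x^2 + 2x
Step 2: F(3) = (4/2)*3^2 + 2*3 = 18 + 6 = 24
Step 3: F(2) = (4/2)*2^2 + 2*2 = 8 + 4 = 12
Step 4: nu([2,3]) = F(3) - F(2) = 24 - 12 = 12


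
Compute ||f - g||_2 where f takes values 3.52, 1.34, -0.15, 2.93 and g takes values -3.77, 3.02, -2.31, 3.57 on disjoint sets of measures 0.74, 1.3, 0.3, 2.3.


Step 1: Compute differences f_i - g_i:
  3.52 - -3.77 = 7.29
  1.34 - 3.02 = -1.68
  -0.15 - -2.31 = 2.16
  2.93 - 3.57 = -0.64
Step 2: Compute |diff|^2 * measure for each set:
  |7.29|^2 * 0.74 = 53.1441 * 0.74 = 39.326634
  |-1.68|^2 * 1.3 = 2.8224 * 1.3 = 3.66912
  |2.16|^2 * 0.3 = 4.6656 * 0.3 = 1.39968
  |-0.64|^2 * 2.3 = 0.4096 * 2.3 = 0.94208
Step 3: Sum = 45.337514
Step 4: ||f-g||_2 = (45.337514)^(1/2) = 6.733314


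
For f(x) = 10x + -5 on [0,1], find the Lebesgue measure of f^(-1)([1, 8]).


f^(-1)([1, 8]) = {x : 1 <= 10x + -5 <= 8}
Solving: (1 - -5)/10 <= x <= (8 - -5)/10
= [0.6, 1.3]
Intersecting with [0,1]: [0.6, 1]
Measure = 1 - 0.6 = 0.4


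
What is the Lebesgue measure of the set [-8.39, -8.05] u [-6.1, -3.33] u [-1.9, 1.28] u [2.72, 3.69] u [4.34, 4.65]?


For pairwise disjoint intervals, m(union) = sum of lengths.
= (-8.05 - -8.39) + (-3.33 - -6.1) + (1.28 - -1.9) + (3.69 - 2.72) + (4.65 - 4.34)
= 0.34 + 2.77 + 3.18 + 0.97 + 0.31
= 7.57


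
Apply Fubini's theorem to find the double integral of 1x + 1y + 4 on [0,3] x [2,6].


By Fubini, integrate in x first, then y.
Step 1: Fix y, integrate over x in [0,3]:
  integral(1x + 1y + 4, x=0..3)
  = 1*(3^2 - 0^2)/2 + (1y + 4)*(3 - 0)
  = 4.5 + (1y + 4)*3
  = 4.5 + 3y + 12
  = 16.5 + 3y
Step 2: Integrate over y in [2,6]:
  integral(16.5 + 3y, y=2..6)
  = 16.5*4 + 3*(6^2 - 2^2)/2
  = 66 + 48
  = 114
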